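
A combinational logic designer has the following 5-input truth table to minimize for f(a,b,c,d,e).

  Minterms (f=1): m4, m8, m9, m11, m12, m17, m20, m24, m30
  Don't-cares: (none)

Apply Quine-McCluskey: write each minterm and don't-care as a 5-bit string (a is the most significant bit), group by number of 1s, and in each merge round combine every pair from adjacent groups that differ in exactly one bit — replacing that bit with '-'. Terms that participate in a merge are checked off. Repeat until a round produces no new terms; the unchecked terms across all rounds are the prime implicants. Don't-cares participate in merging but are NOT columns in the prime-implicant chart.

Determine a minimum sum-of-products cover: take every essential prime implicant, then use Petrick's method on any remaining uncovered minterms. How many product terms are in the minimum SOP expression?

[col 0] 00100*, 01000*, 01001*, 01011*, 01100*, 10001, 10100*, 11000*, 11110
[col 1] -0100, -1000, 0-100, 01-00, 010-1, 0100-
Prime implicants: -0100, -1000, 0-100, 01-00, 010-1, 0100-, 10001, 11110
PI chart (minterm → PIs covering it):
  4 | -0100,0-100
  8 | -1000,01-00,0100-
  9 | 010-1,0100-
  11 | 010-1  (sole → essential)
  12 | 0-100,01-00
  17 | 10001  (sole → essential)
  20 | -0100  (sole → essential)
  24 | -1000  (sole → essential)
  30 | 11110  (sole → essential)
Essential prime implicants: -0100, -1000, 010-1, 10001, 11110
Petrick residual → 0-100
Minimum SOP uses 6 PIs: b'cd'e' + bc'd'e' + a'cd'e' + a'bc'e + ab'c'd'e + abcde'

6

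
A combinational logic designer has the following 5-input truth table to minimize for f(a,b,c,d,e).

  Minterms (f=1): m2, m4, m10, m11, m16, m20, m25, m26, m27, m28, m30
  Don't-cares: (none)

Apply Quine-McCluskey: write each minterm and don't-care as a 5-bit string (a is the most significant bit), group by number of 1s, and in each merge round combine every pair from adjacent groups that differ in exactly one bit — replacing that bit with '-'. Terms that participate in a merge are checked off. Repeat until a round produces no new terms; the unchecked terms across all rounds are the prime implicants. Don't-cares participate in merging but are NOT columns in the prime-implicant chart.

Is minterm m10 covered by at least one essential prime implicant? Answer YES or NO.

size-2^0 implicants → 00010(✓)  00100(✓)  01010(✓)  01011(✓)  10000(✓)  10100(✓)  11001(✓)  11010(✓)  11011(✓)  11100(✓)  11110(✓)
size-2^1 implicants → -0100  -1010(✓)  -1011(✓)  0-010  0101-(✓)  1-100  10-00  11-10  110-1  1101-(✓)  111-0
size-2^2 implicants → -101-
Unchecked terms (primes): -0100, -101-, 0-010, 1-100, 10-00, 11-10, 110-1, 111-0
Minterm coverage:
  m2 ⊆ 0-010 [E]
  m4 ⊆ -0100 [E]
  m10 ⊆ -101-,0-010
  m11 ⊆ -101- [E]
  m16 ⊆ 10-00 [E]
  m20 ⊆ -0100,1-100,10-00
  m25 ⊆ 110-1 [E]
  m26 ⊆ -101-,11-10
  m27 ⊆ -101-,110-1
  m28 ⊆ 1-100,111-0
  m30 ⊆ 11-10,111-0
E = {-0100, -101-, 0-010, 10-00, 110-1}

YES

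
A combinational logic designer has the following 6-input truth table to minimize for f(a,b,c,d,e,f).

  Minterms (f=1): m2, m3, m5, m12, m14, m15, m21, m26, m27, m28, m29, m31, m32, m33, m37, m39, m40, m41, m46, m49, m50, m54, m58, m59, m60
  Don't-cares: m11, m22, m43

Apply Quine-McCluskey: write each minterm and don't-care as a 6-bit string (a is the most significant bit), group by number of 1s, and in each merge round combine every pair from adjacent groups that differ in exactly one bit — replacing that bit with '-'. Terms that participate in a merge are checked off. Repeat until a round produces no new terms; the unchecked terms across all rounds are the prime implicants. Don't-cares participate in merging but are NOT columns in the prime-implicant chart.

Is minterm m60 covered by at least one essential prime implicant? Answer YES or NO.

YES

[col 0] 000010*, 000011*, 000101*, 001011*, 001100*, 001110*, 001111*, 010101*, 010110*, 011010*, 011011*, 011100*, 011101*, 011111*, 100000*, 100001*, 100101*, 100111*, 101000*, 101001*, 101011*, 101110*, 110001*, 110010*, 110110*, 111010*, 111011*, 111100*
[col 1] -00101, -01011*, -01110, -10110, -11010*, -11011*, -11100, 0-0101, 0-1011*, 0-1100, 0-1111*, 00-011, 00001-, 001-11*, 0011-0, 00111-, 01-101, 011-11*, 01101-*, 0111-1, 01110-, 1-0001, 1-1011*, 10-000*, 10-001*, 100-01, 10000-*, 1001-1, 1010-1, 10100-*, 11-010, 110-10, 11101-*
[col 2] --1011, -1101-, 0-1-11, 10-00-
Prime implicants: --1011, -00101, -01110, -10110, -1101-, -11100, 0-0101, 0-1-11, 0-1100, 00-011, 00001-, 0011-0, 00111-, 01-101, 0111-1, 01110-, 1-0001, 10-00-, 100-01, 1001-1, 1010-1, 11-010, 110-10
PI chart (minterm → PIs covering it):
  2 | 00001-  (sole → essential)
  3 | 00-011,00001-
  5 | -00101,0-0101
  12 | 0-1100,0011-0
  14 | -01110,0011-0,00111-
  15 | 0-1-11,00111-
  21 | 0-0101,01-101
  26 | -1101-  (sole → essential)
  27 | --1011,-1101-,0-1-11
  28 | -11100,0-1100,01110-
  29 | 01-101,0111-1,01110-
  31 | 0-1-11,0111-1
  32 | 10-00-  (sole → essential)
  33 | 1-0001,10-00-,100-01
  37 | -00101,100-01,1001-1
  39 | 1001-1  (sole → essential)
  40 | 10-00-  (sole → essential)
  41 | 10-00-,1010-1
  46 | -01110  (sole → essential)
  49 | 1-0001  (sole → essential)
  50 | 11-010,110-10
  54 | -10110,110-10
  58 | -1101-,11-010
  59 | --1011,-1101-
  60 | -11100  (sole → essential)
Essential prime implicants: -01110, -1101-, -11100, 00001-, 1-0001, 10-00-, 1001-1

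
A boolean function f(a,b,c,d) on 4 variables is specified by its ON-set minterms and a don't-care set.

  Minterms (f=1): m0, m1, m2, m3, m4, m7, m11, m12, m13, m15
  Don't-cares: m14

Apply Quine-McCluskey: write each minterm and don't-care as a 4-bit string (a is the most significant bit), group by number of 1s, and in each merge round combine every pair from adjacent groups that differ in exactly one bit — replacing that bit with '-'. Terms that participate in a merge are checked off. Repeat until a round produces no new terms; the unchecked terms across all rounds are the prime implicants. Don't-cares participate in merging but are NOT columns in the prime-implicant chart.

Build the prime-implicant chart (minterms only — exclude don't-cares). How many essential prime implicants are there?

Round 0: 0000✓ 0001✓ 0010✓ 0011✓ 0100✓ 0111✓ 1011✓ 1100✓ 1101✓ 1110✓ 1111✓
Round 1: -011✓ -100 -111✓ 0-00 0-11✓ 00-0✓ 00-1✓ 000-✓ 001-✓ 1-11✓ 11-0✓ 11-1✓ 110-✓ 111-✓
Round 2: --11 00-- 11--
PIs = {--11, -100, 0-00, 00--, 11--}
Coverage chart:
  m0: 0-00,00--
  m1: 00-- ←essential
  m2: 00-- ←essential
  m3: --11,00--
  m4: -100,0-00
  m7: --11 ←essential
  m11: --11 ←essential
  m12: -100,11--
  m13: 11-- ←essential
  m15: --11,11--
Essential: --11, 00--, 11--

3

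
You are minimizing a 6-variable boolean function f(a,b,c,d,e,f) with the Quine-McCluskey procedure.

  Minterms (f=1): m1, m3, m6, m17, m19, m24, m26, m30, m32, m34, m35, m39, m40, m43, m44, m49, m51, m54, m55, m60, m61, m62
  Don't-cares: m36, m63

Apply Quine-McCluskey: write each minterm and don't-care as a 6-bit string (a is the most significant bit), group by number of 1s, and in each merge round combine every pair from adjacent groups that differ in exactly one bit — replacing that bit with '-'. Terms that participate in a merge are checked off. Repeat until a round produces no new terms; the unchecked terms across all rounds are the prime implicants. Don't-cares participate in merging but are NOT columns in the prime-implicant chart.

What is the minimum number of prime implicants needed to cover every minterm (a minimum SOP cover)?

[col 0] 000001*, 000011*, 000110, 010001*, 010011*, 011000*, 011010*, 011110*, 100000*, 100010*, 100011*, 100100*, 100111*, 101000*, 101011*, 101100*, 110001*, 110011*, 110110*, 110111*, 111100*, 111101*, 111110*, 111111*
[col 1] -00011*, -10001*, -10011*, -11110, 0-0001*, 0-0011*, 0000-1*, 0100-1*, 011-10, 0110-0, 1-0011*, 1-0111*, 1-1100, 10-000*, 10-011, 10-100*, 100-00*, 100-11*, 1000-0, 10001-, 101-00*, 11-110*, 11-111*, 110-11*, 1100-1*, 11011-*, 1111-0*, 1111-1*, 11110-*, 11111-*
[col 2] --0011, -100-1, 0-00-1, 1-0-11, 10--00, 11-11-, 1111--
Prime implicants: --0011, -100-1, -11110, 0-00-1, 000110, 011-10, 0110-0, 1-0-11, 1-1100, 10--00, 10-011, 1000-0, 10001-, 11-11-, 1111--
PI chart (minterm → PIs covering it):
  1 | 0-00-1  (sole → essential)
  3 | --0011,0-00-1
  6 | 000110  (sole → essential)
  17 | -100-1,0-00-1
  19 | --0011,-100-1,0-00-1
  24 | 0110-0  (sole → essential)
  26 | 011-10,0110-0
  30 | -11110,011-10
  32 | 10--00,1000-0
  34 | 1000-0,10001-
  35 | --0011,1-0-11,10-011,10001-
  39 | 1-0-11  (sole → essential)
  40 | 10--00  (sole → essential)
  43 | 10-011  (sole → essential)
  44 | 1-1100,10--00
  49 | -100-1  (sole → essential)
  51 | --0011,-100-1,1-0-11
  54 | 11-11-  (sole → essential)
  55 | 1-0-11,11-11-
  60 | 1-1100,1111--
  61 | 1111--  (sole → essential)
  62 | -11110,11-11-,1111--
Essential prime implicants: -100-1, 0-00-1, 000110, 0110-0, 1-0-11, 10--00, 10-011, 11-11-, 1111--
Petrick residual → -11110, 1000-0
Minimum SOP uses 11 PIs: bc'd'f + bcdef' + a'c'd'f + a'b'c'def' + a'bcd'f' + ac'ef + ab'e'f' + ab'd'ef + ab'c'd'f' + abde + abcd

11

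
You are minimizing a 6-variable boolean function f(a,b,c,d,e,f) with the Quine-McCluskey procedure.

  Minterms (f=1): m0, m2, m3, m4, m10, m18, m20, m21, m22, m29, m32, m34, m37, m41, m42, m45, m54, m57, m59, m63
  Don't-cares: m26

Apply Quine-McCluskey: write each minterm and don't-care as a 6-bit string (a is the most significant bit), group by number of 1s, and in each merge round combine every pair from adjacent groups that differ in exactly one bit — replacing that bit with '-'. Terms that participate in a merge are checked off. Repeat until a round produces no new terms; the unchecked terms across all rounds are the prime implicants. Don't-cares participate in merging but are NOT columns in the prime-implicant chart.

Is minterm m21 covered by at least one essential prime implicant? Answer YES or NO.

Round 0: 000000✓ 000010✓ 000011✓ 000100✓ 001010✓ 010010✓ 010100✓ 010101✓ 010110✓ 011010✓ 011101✓ 100000✓ 100010✓ 100101✓ 101001✓ 101010✓ 101101✓ 110110✓ 111001✓ 111011✓ 111111✓
Round 1: -00000✓ -00010✓ -01010✓ -10110 0-0010✓ 0-0100 0-1010✓ 00-010✓ 000-00 0000-0✓ 00001- 01-010✓ 01-101 010-10 0101-0 01010- 1-1001 10-010✓ 10-101 1000-0✓ 101-01 111-11 1110-1
Round 2: -0-010 -000-0 0--010
PIs = {-0-010, -000-0, -10110, 0--010, 0-0100, 000-00, 00001-, 01-101, 010-10, 0101-0, 01010-, 1-1001, 10-101, 101-01, 111-11, 1110-1}
Coverage chart:
  m0: -000-0,000-00
  m2: -0-010,-000-0,0--010,00001-
  m3: 00001- ←essential
  m4: 0-0100,000-00
  m10: -0-010,0--010
  m18: 0--010,010-10
  m20: 0-0100,0101-0,01010-
  m21: 01-101,01010-
  m22: -10110,010-10,0101-0
  m29: 01-101 ←essential
  m32: -000-0 ←essential
  m34: -0-010,-000-0
  m37: 10-101 ←essential
  m41: 1-1001,101-01
  m42: -0-010 ←essential
  m45: 10-101,101-01
  m54: -10110 ←essential
  m57: 1-1001,1110-1
  m59: 111-11,1110-1
  m63: 111-11 ←essential
Essential: -0-010, -000-0, -10110, 00001-, 01-101, 10-101, 111-11

YES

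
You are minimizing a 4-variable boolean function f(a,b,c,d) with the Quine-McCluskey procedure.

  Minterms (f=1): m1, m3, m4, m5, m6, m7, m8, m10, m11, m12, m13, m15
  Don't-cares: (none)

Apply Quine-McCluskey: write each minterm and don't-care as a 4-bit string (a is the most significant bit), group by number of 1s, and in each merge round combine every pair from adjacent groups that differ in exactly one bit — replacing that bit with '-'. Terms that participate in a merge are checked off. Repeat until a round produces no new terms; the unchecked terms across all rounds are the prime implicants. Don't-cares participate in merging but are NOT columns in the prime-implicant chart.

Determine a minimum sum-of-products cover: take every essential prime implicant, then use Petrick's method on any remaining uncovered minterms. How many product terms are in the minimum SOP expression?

5

Round 0: 0001✓ 0011✓ 0100✓ 0101✓ 0110✓ 0111✓ 1000✓ 1010✓ 1011✓ 1100✓ 1101✓ 1111✓
Round 1: -011✓ -100✓ -101✓ -111✓ 0-01✓ 0-11✓ 00-1✓ 01-0✓ 01-1✓ 010-✓ 011-✓ 1-00 1-11✓ 10-0 101- 11-1✓ 110-✓
Round 2: --11 -1-1 -10- 0--1 01--
PIs = {--11, -1-1, -10-, 0--1, 01--, 1-00, 10-0, 101-}
Coverage chart:
  m1: 0--1 ←essential
  m3: --11,0--1
  m4: -10-,01--
  m5: -1-1,-10-,0--1,01--
  m6: 01-- ←essential
  m7: --11,-1-1,0--1,01--
  m8: 1-00,10-0
  m10: 10-0,101-
  m11: --11,101-
  m12: -10-,1-00
  m13: -1-1,-10-
  m15: --11,-1-1
Essential: 0--1, 01--
Petrick residual → --11, -10-, 10-0
Min cover (5 terms): cd + bc' + a'd + a'b + ab'd'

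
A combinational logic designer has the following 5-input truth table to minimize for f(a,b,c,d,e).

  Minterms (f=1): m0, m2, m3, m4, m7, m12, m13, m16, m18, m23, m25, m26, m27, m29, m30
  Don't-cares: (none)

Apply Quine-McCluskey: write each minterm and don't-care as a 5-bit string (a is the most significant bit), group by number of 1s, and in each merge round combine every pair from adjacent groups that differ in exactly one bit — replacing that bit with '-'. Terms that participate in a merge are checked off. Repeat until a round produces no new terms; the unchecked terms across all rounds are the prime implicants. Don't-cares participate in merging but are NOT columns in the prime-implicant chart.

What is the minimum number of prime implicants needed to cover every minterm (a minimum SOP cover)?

7

[col 0] 00000*, 00010*, 00011*, 00100*, 00111*, 01100*, 01101*, 10000*, 10010*, 10111*, 11001*, 11010*, 11011*, 11101*, 11110*
[col 1] -0000*, -0010*, -0111, -1101, 0-100, 00-00, 00-11, 000-0*, 0001-, 0110-, 1-010, 100-0*, 11-01, 11-10, 110-1, 1101-
[col 2] -00-0
Prime implicants: -00-0, -0111, -1101, 0-100, 00-00, 00-11, 0001-, 0110-, 1-010, 11-01, 11-10, 110-1, 1101-
PI chart (minterm → PIs covering it):
  0 | -00-0,00-00
  2 | -00-0,0001-
  3 | 00-11,0001-
  4 | 0-100,00-00
  7 | -0111,00-11
  12 | 0-100,0110-
  13 | -1101,0110-
  16 | -00-0  (sole → essential)
  18 | -00-0,1-010
  23 | -0111  (sole → essential)
  25 | 11-01,110-1
  26 | 1-010,11-10,1101-
  27 | 110-1,1101-
  29 | -1101,11-01
  30 | 11-10  (sole → essential)
Essential prime implicants: -00-0, -0111, 11-10
Petrick residual → -1101, 0-100, 00-11, 110-1
Minimum SOP uses 7 PIs: b'c'e' + b'cde + bcd'e + a'cd'e' + a'b'de + abde' + abc'e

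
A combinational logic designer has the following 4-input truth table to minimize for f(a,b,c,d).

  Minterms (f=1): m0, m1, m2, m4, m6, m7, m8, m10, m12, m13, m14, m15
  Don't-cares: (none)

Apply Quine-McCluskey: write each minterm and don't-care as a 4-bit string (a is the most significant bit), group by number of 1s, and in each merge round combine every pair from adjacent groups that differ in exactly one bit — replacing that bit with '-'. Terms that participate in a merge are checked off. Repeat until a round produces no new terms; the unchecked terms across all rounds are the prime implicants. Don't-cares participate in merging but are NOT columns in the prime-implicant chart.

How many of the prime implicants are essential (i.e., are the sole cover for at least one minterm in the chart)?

4

size-2^0 implicants → 0000(✓)  0001(✓)  0010(✓)  0100(✓)  0110(✓)  0111(✓)  1000(✓)  1010(✓)  1100(✓)  1101(✓)  1110(✓)  1111(✓)
size-2^1 implicants → -000(✓)  -010(✓)  -100(✓)  -110(✓)  -111(✓)  0-00(✓)  0-10(✓)  00-0(✓)  000-  01-0(✓)  011-(✓)  1-00(✓)  1-10(✓)  10-0(✓)  11-0(✓)  11-1(✓)  110-(✓)  111-(✓)
size-2^2 implicants → --00(✓)  --10(✓)  -0-0(✓)  -1-0(✓)  -11-  0--0(✓)  1--0(✓)  11--
size-2^3 implicants → ---0
Unchecked terms (primes): ---0, -11-, 000-, 11--
Minterm coverage:
  m0 ⊆ ---0,000-
  m1 ⊆ 000- [E]
  m2 ⊆ ---0 [E]
  m4 ⊆ ---0 [E]
  m6 ⊆ ---0,-11-
  m7 ⊆ -11- [E]
  m8 ⊆ ---0 [E]
  m10 ⊆ ---0 [E]
  m12 ⊆ ---0,11--
  m13 ⊆ 11-- [E]
  m14 ⊆ ---0,-11-,11--
  m15 ⊆ -11-,11--
E = {---0, -11-, 000-, 11--}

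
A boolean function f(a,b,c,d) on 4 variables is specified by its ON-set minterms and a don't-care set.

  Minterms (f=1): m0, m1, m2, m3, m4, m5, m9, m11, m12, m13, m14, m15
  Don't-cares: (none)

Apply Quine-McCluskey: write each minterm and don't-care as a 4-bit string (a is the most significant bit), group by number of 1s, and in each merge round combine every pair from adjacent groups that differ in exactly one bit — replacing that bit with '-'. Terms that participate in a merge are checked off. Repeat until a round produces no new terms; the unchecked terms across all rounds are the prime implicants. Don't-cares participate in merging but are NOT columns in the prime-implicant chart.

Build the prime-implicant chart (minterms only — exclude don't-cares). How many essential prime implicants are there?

2

[col 0] 0000*, 0001*, 0010*, 0011*, 0100*, 0101*, 1001*, 1011*, 1100*, 1101*, 1110*, 1111*
[col 1] -001*, -011*, -100*, -101*, 0-00*, 0-01*, 00-0*, 00-1*, 000-*, 001-*, 010-*, 1-01*, 1-11*, 10-1*, 11-0*, 11-1*, 110-*, 111-*
[col 2] --01, -0-1, -10-, 0-0-, 00--, 1--1, 11--
Prime implicants: --01, -0-1, -10-, 0-0-, 00--, 1--1, 11--
PI chart (minterm → PIs covering it):
  0 | 0-0-,00--
  1 | --01,-0-1,0-0-,00--
  2 | 00--  (sole → essential)
  3 | -0-1,00--
  4 | -10-,0-0-
  5 | --01,-10-,0-0-
  9 | --01,-0-1,1--1
  11 | -0-1,1--1
  12 | -10-,11--
  13 | --01,-10-,1--1,11--
  14 | 11--  (sole → essential)
  15 | 1--1,11--
Essential prime implicants: 00--, 11--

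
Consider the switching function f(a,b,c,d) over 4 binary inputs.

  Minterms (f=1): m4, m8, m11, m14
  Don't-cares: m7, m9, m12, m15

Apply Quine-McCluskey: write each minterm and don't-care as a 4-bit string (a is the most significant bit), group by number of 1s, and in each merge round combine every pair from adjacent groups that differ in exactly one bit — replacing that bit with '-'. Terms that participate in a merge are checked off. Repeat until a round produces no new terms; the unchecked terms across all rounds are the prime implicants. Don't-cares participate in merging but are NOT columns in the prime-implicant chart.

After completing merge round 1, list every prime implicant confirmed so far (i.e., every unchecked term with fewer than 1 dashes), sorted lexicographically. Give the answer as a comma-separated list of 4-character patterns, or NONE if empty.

[col 0] 0100*, 0111*, 1000*, 1001*, 1011*, 1100*, 1110*, 1111*
[col 1] -100, -111, 1-00, 1-11, 10-1, 100-, 11-0, 111-
Prime implicants: -100, -111, 1-00, 1-11, 10-1, 100-, 11-0, 111-

NONE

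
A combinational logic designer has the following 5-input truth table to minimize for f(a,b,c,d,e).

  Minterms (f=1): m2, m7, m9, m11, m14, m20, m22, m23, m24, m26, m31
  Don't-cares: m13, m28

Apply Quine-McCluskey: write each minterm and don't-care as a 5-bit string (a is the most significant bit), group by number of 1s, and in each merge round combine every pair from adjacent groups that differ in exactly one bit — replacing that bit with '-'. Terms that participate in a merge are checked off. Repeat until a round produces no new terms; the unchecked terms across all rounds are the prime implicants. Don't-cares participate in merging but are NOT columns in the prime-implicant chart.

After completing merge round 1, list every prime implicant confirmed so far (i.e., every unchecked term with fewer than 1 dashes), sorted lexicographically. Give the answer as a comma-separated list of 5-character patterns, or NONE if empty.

Round 0: 00010 00111✓ 01001✓ 01011✓ 01101✓ 01110 10100✓ 10110✓ 10111✓ 11000✓ 11010✓ 11100✓ 11111✓
Round 1: -0111 01-01 010-1 1-100 1-111 101-0 1011- 11-00 110-0
PIs = {-0111, 00010, 01-01, 010-1, 01110, 1-100, 1-111, 101-0, 1011-, 11-00, 110-0}

00010, 01110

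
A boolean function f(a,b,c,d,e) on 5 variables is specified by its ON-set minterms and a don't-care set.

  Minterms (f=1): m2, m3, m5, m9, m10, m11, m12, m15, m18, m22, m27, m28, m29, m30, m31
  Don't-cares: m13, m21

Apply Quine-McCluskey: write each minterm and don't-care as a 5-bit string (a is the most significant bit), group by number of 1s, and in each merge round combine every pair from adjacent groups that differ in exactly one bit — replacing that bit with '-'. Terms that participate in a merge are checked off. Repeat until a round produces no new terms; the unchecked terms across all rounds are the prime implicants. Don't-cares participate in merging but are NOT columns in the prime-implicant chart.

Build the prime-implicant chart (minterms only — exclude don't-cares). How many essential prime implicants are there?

size-2^0 implicants → 00010(✓)  00011(✓)  00101(✓)  01001(✓)  01010(✓)  01011(✓)  01100(✓)  01101(✓)  01111(✓)  10010(✓)  10101(✓)  10110(✓)  11011(✓)  11100(✓)  11101(✓)  11110(✓)  11111(✓)
size-2^1 implicants → -0010  -0101(✓)  -1011(✓)  -1100(✓)  -1101(✓)  -1111(✓)  0-010(✓)  0-011(✓)  0-101(✓)  0001-(✓)  01-01(✓)  01-11(✓)  010-1(✓)  0101-(✓)  011-1(✓)  0110-(✓)  1-101(✓)  1-110  10-10  11-11(✓)  111-0(✓)  111-1(✓)  1110-(✓)  1111-(✓)
size-2^2 implicants → --101  -1-11  -11-1  -110-  0-01-  01--1  111--
Unchecked terms (primes): --101, -0010, -1-11, -11-1, -110-, 0-01-, 01--1, 1-110, 10-10, 111--
Minterm coverage:
  m2 ⊆ -0010,0-01-
  m3 ⊆ 0-01- [E]
  m5 ⊆ --101 [E]
  m9 ⊆ 01--1 [E]
  m10 ⊆ 0-01- [E]
  m11 ⊆ -1-11,0-01-,01--1
  m12 ⊆ -110- [E]
  m15 ⊆ -1-11,-11-1,01--1
  m18 ⊆ -0010,10-10
  m22 ⊆ 1-110,10-10
  m27 ⊆ -1-11 [E]
  m28 ⊆ -110-,111--
  m29 ⊆ --101,-11-1,-110-,111--
  m30 ⊆ 1-110,111--
  m31 ⊆ -1-11,-11-1,111--
E = {--101, -1-11, -110-, 0-01-, 01--1}

5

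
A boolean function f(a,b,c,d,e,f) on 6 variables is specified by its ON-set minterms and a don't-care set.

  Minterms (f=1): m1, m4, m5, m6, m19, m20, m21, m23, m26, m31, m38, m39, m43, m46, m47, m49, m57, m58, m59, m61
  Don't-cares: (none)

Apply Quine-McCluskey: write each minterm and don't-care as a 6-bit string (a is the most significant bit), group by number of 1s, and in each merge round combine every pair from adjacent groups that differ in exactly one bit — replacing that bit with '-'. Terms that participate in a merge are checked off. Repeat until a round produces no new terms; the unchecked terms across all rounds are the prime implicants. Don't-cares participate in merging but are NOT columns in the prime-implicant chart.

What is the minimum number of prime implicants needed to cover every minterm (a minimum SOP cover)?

[col 0] 000001*, 000100*, 000101*, 000110*, 010011*, 010100*, 010101*, 010111*, 011010*, 011111*, 100110*, 100111*, 101011*, 101110*, 101111*, 110001*, 111001*, 111010*, 111011*, 111101*
[col 1] -00110, -11010, 0-0100*, 0-0101*, 000-01, 0001-0, 00010-*, 01-111, 010-11, 0101-1, 01010-*, 1-1011, 10-110*, 10-111*, 10011-*, 101-11, 10111-*, 11-001, 111-01, 1110-1, 11101-
[col 2] 0-010-, 10-11-
Prime implicants: -00110, -11010, 0-010-, 000-01, 0001-0, 01-111, 010-11, 0101-1, 1-1011, 10-11-, 101-11, 11-001, 111-01, 1110-1, 11101-
PI chart (minterm → PIs covering it):
  1 | 000-01  (sole → essential)
  4 | 0-010-,0001-0
  5 | 0-010-,000-01
  6 | -00110,0001-0
  19 | 010-11  (sole → essential)
  20 | 0-010-  (sole → essential)
  21 | 0-010-,0101-1
  23 | 01-111,010-11,0101-1
  26 | -11010  (sole → essential)
  31 | 01-111  (sole → essential)
  38 | -00110,10-11-
  39 | 10-11-  (sole → essential)
  43 | 1-1011,101-11
  46 | 10-11-  (sole → essential)
  47 | 10-11-,101-11
  49 | 11-001  (sole → essential)
  57 | 11-001,111-01,1110-1
  58 | -11010,11101-
  59 | 1-1011,1110-1,11101-
  61 | 111-01  (sole → essential)
Essential prime implicants: -11010, 0-010-, 000-01, 01-111, 010-11, 10-11-, 11-001, 111-01
Petrick residual → -00110, 1-1011
Minimum SOP uses 10 PIs: b'c'def' + bcd'ef' + a'c'de' + a'b'c'e'f + a'bdef + a'bc'ef + acd'ef + ab'de + abd'e'f + abce'f

10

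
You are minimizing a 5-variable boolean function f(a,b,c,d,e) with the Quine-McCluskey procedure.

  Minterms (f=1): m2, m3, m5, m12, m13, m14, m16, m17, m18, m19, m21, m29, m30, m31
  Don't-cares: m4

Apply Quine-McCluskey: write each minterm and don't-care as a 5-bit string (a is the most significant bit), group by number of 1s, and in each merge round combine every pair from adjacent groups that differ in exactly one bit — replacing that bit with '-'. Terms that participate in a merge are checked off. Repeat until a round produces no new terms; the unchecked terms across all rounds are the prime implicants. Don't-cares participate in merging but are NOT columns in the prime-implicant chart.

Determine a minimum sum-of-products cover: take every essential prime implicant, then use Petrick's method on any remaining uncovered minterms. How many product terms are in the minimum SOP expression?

5

size-2^0 implicants → 00010(✓)  00011(✓)  00100(✓)  00101(✓)  01100(✓)  01101(✓)  01110(✓)  10000(✓)  10001(✓)  10010(✓)  10011(✓)  10101(✓)  11101(✓)  11110(✓)  11111(✓)
size-2^1 implicants → -0010(✓)  -0011(✓)  -0101(✓)  -1101(✓)  -1110  0-100(✓)  0-101(✓)  0001-(✓)  0010-(✓)  011-0  0110-(✓)  1-101(✓)  10-01  100-0(✓)  100-1(✓)  1000-(✓)  1001-(✓)  111-1  1111-
size-2^2 implicants → --101  -001-  0-10-  100--
Unchecked terms (primes): --101, -001-, -1110, 0-10-, 011-0, 10-01, 100--, 111-1, 1111-
Minterm coverage:
  m2 ⊆ -001- [E]
  m3 ⊆ -001- [E]
  m5 ⊆ --101,0-10-
  m12 ⊆ 0-10-,011-0
  m13 ⊆ --101,0-10-
  m14 ⊆ -1110,011-0
  m16 ⊆ 100-- [E]
  m17 ⊆ 10-01,100--
  m18 ⊆ -001-,100--
  m19 ⊆ -001-,100--
  m21 ⊆ --101,10-01
  m29 ⊆ --101,111-1
  m30 ⊆ -1110,1111-
  m31 ⊆ 111-1,1111-
E = {-001-, 100--}
Petrick residual → --101, 011-0, 1111-
Cover = cd'e + b'c'd + a'bce' + ab'c' + abcd  |cover|=5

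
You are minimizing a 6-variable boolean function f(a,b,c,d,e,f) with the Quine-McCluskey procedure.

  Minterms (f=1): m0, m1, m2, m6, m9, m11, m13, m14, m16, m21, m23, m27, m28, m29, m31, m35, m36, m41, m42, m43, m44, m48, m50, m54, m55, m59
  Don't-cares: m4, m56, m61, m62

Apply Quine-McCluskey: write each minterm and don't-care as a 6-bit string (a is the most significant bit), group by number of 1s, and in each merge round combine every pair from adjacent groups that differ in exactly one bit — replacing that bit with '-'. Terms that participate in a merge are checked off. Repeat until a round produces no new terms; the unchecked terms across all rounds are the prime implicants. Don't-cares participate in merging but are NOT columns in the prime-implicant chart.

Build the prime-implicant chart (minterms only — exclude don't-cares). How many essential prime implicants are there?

Round 0: 000000✓ 000001✓ 000010✓ 000100✓ 000110✓ 001001✓ 001011✓ 001101✓ 001110✓ 010000✓ 010101✓ 010111✓ 011011✓ 011100✓ 011101✓ 011111✓ 100011✓ 100100✓ 101001✓ 101010✓ 101011✓ 101100✓ 110000✓ 110010✓ 110110✓ 110111✓ 111000✓ 111011✓ 111101✓ 111110✓
Round 1: -00100 -01001✓ -01011✓ -10000 -10111 -11011✓ -11101 0-0000 0-1011✓ 0-1101 00-001 00-110 000-00✓ 000-10✓ 0000-0✓ 00000- 0001-0✓ 001-01 0010-1✓ 01-101✓ 01-111✓ 0101-1✓ 011-11 0111-1✓ 01110- 1-1011✓ 10-011 10-100 1010-1✓ 10101- 11-000 11-110 110-10 1100-0 11011-
Round 2: --1011 -010-1 000--0 01-1-1
PIs = {--1011, -00100, -010-1, -10000, -10111, -11101, 0-0000, 0-1101, 00-001, 00-110, 000--0, 00000-, 001-01, 01-1-1, 011-11, 01110-, 10-011, 10-100, 10101-, 11-000, 11-110, 110-10, 1100-0, 11011-}
Coverage chart:
  m0: 0-0000,000--0,00000-
  m1: 00-001,00000-
  m2: 000--0 ←essential
  m6: 00-110,000--0
  m9: -010-1,00-001,001-01
  m11: --1011,-010-1
  m13: 0-1101,001-01
  m14: 00-110 ←essential
  m16: -10000,0-0000
  m21: 01-1-1 ←essential
  m23: -10111,01-1-1
  m27: --1011,011-11
  m28: 01110- ←essential
  m29: -11101,0-1101,01-1-1,01110-
  m31: 01-1-1,011-11
  m35: 10-011 ←essential
  m36: -00100,10-100
  m41: -010-1 ←essential
  m42: 10101- ←essential
  m43: --1011,-010-1,10-011,10101-
  m44: 10-100 ←essential
  m48: -10000,11-000,1100-0
  m50: 110-10,1100-0
  m54: 11-110,110-10,11011-
  m55: -10111,11011-
  m59: --1011 ←essential
Essential: --1011, -010-1, 00-110, 000--0, 01-1-1, 01110-, 10-011, 10-100, 10101-

9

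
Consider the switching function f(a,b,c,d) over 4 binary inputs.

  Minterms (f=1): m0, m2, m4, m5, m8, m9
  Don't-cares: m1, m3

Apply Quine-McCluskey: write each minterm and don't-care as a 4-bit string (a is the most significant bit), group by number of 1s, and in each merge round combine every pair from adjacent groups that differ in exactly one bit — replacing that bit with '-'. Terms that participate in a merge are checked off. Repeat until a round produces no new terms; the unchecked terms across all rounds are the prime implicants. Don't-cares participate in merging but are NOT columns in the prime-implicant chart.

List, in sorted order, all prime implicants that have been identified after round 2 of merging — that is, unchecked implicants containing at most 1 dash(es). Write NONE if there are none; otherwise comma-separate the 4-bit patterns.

NONE

size-2^0 implicants → 0000(✓)  0001(✓)  0010(✓)  0011(✓)  0100(✓)  0101(✓)  1000(✓)  1001(✓)
size-2^1 implicants → -000(✓)  -001(✓)  0-00(✓)  0-01(✓)  00-0(✓)  00-1(✓)  000-(✓)  001-(✓)  010-(✓)  100-(✓)
size-2^2 implicants → -00-  0-0-  00--
Unchecked terms (primes): -00-, 0-0-, 00--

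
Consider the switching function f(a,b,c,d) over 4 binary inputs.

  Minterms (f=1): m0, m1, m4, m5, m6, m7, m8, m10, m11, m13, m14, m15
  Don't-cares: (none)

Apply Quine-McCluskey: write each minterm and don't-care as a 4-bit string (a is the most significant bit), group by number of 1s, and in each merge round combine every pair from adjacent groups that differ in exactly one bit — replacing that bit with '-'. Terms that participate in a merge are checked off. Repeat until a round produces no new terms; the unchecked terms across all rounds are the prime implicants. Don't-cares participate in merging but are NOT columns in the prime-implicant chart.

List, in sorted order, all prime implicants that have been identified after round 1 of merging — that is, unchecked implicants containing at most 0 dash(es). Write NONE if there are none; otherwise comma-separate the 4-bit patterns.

NONE

Round 0: 0000✓ 0001✓ 0100✓ 0101✓ 0110✓ 0111✓ 1000✓ 1010✓ 1011✓ 1101✓ 1110✓ 1111✓
Round 1: -000 -101✓ -110✓ -111✓ 0-00✓ 0-01✓ 000-✓ 01-0✓ 01-1✓ 010-✓ 011-✓ 1-10✓ 1-11✓ 10-0 101-✓ 11-1✓ 111-✓
Round 2: -1-1 -11- 0-0- 01-- 1-1-
PIs = {-000, -1-1, -11-, 0-0-, 01--, 1-1-, 10-0}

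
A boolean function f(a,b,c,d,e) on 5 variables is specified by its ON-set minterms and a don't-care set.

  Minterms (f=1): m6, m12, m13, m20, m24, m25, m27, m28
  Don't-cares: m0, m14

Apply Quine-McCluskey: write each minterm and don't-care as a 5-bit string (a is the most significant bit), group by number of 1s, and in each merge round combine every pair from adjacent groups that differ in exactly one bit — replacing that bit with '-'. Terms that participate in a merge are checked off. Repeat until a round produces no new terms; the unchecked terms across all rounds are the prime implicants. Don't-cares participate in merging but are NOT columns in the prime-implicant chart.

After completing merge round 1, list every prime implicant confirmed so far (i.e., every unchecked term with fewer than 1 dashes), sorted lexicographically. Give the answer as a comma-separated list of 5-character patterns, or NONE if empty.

00000

[col 0] 00000, 00110*, 01100*, 01101*, 01110*, 10100*, 11000*, 11001*, 11011*, 11100*
[col 1] -1100, 0-110, 011-0, 0110-, 1-100, 11-00, 110-1, 1100-
Prime implicants: -1100, 0-110, 00000, 011-0, 0110-, 1-100, 11-00, 110-1, 1100-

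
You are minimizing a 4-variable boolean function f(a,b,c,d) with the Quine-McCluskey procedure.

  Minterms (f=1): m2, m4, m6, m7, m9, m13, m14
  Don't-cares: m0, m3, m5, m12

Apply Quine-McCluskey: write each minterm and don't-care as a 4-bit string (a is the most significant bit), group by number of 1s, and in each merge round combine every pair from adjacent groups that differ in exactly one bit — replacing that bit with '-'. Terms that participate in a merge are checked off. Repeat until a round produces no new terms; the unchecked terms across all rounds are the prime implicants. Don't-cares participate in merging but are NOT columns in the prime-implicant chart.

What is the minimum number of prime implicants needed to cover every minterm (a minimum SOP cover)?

3

size-2^0 implicants → 0000(✓)  0010(✓)  0011(✓)  0100(✓)  0101(✓)  0110(✓)  0111(✓)  1001(✓)  1100(✓)  1101(✓)  1110(✓)
size-2^1 implicants → -100(✓)  -101(✓)  -110(✓)  0-00(✓)  0-10(✓)  0-11(✓)  00-0(✓)  001-(✓)  01-0(✓)  01-1(✓)  010-(✓)  011-(✓)  1-01  11-0(✓)  110-(✓)
size-2^2 implicants → -1-0  -10-  0--0  0-1-  01--
Unchecked terms (primes): -1-0, -10-, 0--0, 0-1-, 01--, 1-01
Minterm coverage:
  m2 ⊆ 0--0,0-1-
  m4 ⊆ -1-0,-10-,0--0,01--
  m6 ⊆ -1-0,0--0,0-1-,01--
  m7 ⊆ 0-1-,01--
  m9 ⊆ 1-01 [E]
  m13 ⊆ -10-,1-01
  m14 ⊆ -1-0 [E]
E = {-1-0, 1-01}
Petrick residual → 0-1-
Cover = bd' + a'c + ac'd  |cover|=3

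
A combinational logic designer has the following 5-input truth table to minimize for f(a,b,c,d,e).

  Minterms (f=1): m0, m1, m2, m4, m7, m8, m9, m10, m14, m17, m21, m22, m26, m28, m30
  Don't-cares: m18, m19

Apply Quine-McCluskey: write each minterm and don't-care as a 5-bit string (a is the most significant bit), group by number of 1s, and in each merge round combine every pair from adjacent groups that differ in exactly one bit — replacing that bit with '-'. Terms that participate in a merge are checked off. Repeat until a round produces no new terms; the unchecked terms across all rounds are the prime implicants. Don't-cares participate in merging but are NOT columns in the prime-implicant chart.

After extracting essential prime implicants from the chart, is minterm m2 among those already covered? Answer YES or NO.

size-2^0 implicants → 00000(✓)  00001(✓)  00010(✓)  00100(✓)  00111  01000(✓)  01001(✓)  01010(✓)  01110(✓)  10001(✓)  10010(✓)  10011(✓)  10101(✓)  10110(✓)  11010(✓)  11100(✓)  11110(✓)
size-2^1 implicants → -0001  -0010(✓)  -1010(✓)  -1110(✓)  0-000(✓)  0-001(✓)  0-010(✓)  00-00  000-0(✓)  0000-(✓)  01-10(✓)  010-0(✓)  0100-(✓)  1-010(✓)  1-110(✓)  10-01  10-10(✓)  100-1  1001-  11-10(✓)  111-0
size-2^2 implicants → --010  -1-10  0-0-0  0-00-  1--10
Unchecked terms (primes): --010, -0001, -1-10, 0-0-0, 0-00-, 00-00, 00111, 1--10, 10-01, 100-1, 1001-, 111-0
Minterm coverage:
  m0 ⊆ 0-0-0,0-00-,00-00
  m1 ⊆ -0001,0-00-
  m2 ⊆ --010,0-0-0
  m4 ⊆ 00-00 [E]
  m7 ⊆ 00111 [E]
  m8 ⊆ 0-0-0,0-00-
  m9 ⊆ 0-00- [E]
  m10 ⊆ --010,-1-10,0-0-0
  m14 ⊆ -1-10 [E]
  m17 ⊆ -0001,10-01,100-1
  m21 ⊆ 10-01 [E]
  m22 ⊆ 1--10 [E]
  m26 ⊆ --010,-1-10,1--10
  m28 ⊆ 111-0 [E]
  m30 ⊆ -1-10,1--10,111-0
E = {-1-10, 0-00-, 00-00, 00111, 1--10, 10-01, 111-0}

NO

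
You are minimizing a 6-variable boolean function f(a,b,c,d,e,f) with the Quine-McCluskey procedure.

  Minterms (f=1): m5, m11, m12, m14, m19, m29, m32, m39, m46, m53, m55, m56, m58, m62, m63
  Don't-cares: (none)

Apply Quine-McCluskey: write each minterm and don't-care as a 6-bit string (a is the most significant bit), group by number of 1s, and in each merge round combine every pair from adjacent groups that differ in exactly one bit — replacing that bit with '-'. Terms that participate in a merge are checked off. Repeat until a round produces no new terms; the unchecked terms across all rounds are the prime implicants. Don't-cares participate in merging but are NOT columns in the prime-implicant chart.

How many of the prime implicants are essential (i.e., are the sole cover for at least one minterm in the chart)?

[col 0] 000101, 001011, 001100*, 001110*, 010011, 011101, 100000, 100111*, 101110*, 110101*, 110111*, 111000*, 111010*, 111110*, 111111*
[col 1] -01110, 0011-0, 1-0111, 1-1110, 11-111, 1101-1, 111-10, 1110-0, 11111-
Prime implicants: -01110, 000101, 001011, 0011-0, 010011, 011101, 1-0111, 1-1110, 100000, 11-111, 1101-1, 111-10, 1110-0, 11111-
PI chart (minterm → PIs covering it):
  5 | 000101  (sole → essential)
  11 | 001011  (sole → essential)
  12 | 0011-0  (sole → essential)
  14 | -01110,0011-0
  19 | 010011  (sole → essential)
  29 | 011101  (sole → essential)
  32 | 100000  (sole → essential)
  39 | 1-0111  (sole → essential)
  46 | -01110,1-1110
  53 | 1101-1  (sole → essential)
  55 | 1-0111,11-111,1101-1
  56 | 1110-0  (sole → essential)
  58 | 111-10,1110-0
  62 | 1-1110,111-10,11111-
  63 | 11-111,11111-
Essential prime implicants: 000101, 001011, 0011-0, 010011, 011101, 1-0111, 100000, 1101-1, 1110-0

9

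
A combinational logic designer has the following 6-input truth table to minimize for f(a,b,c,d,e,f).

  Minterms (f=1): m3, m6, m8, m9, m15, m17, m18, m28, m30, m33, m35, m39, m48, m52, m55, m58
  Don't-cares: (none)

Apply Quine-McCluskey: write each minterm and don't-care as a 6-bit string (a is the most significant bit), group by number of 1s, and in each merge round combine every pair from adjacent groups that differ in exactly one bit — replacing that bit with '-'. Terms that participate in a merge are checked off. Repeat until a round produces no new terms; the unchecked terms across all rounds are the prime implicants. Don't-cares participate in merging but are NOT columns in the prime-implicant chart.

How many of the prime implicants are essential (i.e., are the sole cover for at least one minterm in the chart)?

Round 0: 000011✓ 000110 001000✓ 001001✓ 001111 010001 010010 011100✓ 011110✓ 100001✓ 100011✓ 100111✓ 110000✓ 110100✓ 110111✓ 111010
Round 1: -00011 00100- 0111-0 1-0111 100-11 1000-1 110-00
PIs = {-00011, 000110, 00100-, 001111, 010001, 010010, 0111-0, 1-0111, 100-11, 1000-1, 110-00, 111010}
Coverage chart:
  m3: -00011 ←essential
  m6: 000110 ←essential
  m8: 00100- ←essential
  m9: 00100- ←essential
  m15: 001111 ←essential
  m17: 010001 ←essential
  m18: 010010 ←essential
  m28: 0111-0 ←essential
  m30: 0111-0 ←essential
  m33: 1000-1 ←essential
  m35: -00011,100-11,1000-1
  m39: 1-0111,100-11
  m48: 110-00 ←essential
  m52: 110-00 ←essential
  m55: 1-0111 ←essential
  m58: 111010 ←essential
Essential: -00011, 000110, 00100-, 001111, 010001, 010010, 0111-0, 1-0111, 1000-1, 110-00, 111010

11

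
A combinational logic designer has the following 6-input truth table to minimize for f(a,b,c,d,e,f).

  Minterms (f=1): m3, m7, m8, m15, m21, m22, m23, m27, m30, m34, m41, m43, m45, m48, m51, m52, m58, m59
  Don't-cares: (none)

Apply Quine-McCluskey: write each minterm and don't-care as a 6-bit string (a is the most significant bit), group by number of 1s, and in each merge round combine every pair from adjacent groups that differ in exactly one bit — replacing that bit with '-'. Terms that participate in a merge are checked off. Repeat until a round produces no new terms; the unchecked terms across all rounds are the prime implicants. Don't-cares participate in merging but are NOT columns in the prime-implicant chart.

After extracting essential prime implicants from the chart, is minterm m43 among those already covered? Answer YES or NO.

[col 0] 000011*, 000111*, 001000, 001111*, 010101*, 010110*, 010111*, 011011*, 011110*, 100010, 101001*, 101011*, 101101*, 110000*, 110011*, 110100*, 111010*, 111011*
[col 1] -11011, 0-0111, 00-111, 000-11, 01-110, 0101-1, 01011-, 1-1011, 101-01, 1010-1, 11-011, 110-00, 11101-
Prime implicants: -11011, 0-0111, 00-111, 000-11, 001000, 01-110, 0101-1, 01011-, 1-1011, 100010, 101-01, 1010-1, 11-011, 110-00, 11101-
PI chart (minterm → PIs covering it):
  3 | 000-11  (sole → essential)
  7 | 0-0111,00-111,000-11
  8 | 001000  (sole → essential)
  15 | 00-111  (sole → essential)
  21 | 0101-1  (sole → essential)
  22 | 01-110,01011-
  23 | 0-0111,0101-1,01011-
  27 | -11011  (sole → essential)
  30 | 01-110  (sole → essential)
  34 | 100010  (sole → essential)
  41 | 101-01,1010-1
  43 | 1-1011,1010-1
  45 | 101-01  (sole → essential)
  48 | 110-00  (sole → essential)
  51 | 11-011  (sole → essential)
  52 | 110-00  (sole → essential)
  58 | 11101-  (sole → essential)
  59 | -11011,1-1011,11-011,11101-
Essential prime implicants: -11011, 00-111, 000-11, 001000, 01-110, 0101-1, 100010, 101-01, 11-011, 110-00, 11101-

NO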